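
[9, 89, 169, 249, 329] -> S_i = 9 + 80*i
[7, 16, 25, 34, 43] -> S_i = 7 + 9*i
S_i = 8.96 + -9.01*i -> [8.96, -0.05, -9.06, -18.07, -27.08]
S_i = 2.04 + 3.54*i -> [2.04, 5.58, 9.12, 12.66, 16.2]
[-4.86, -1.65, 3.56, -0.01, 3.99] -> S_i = Random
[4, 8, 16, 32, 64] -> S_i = 4*2^i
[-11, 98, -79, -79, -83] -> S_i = Random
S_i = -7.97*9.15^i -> [-7.97, -72.93, -667.27, -6105.51, -55865.37]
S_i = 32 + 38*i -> [32, 70, 108, 146, 184]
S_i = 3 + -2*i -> [3, 1, -1, -3, -5]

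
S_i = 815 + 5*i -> [815, 820, 825, 830, 835]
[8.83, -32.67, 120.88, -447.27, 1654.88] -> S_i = 8.83*(-3.70)^i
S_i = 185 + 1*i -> [185, 186, 187, 188, 189]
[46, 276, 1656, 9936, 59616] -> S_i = 46*6^i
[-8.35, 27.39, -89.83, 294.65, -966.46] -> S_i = -8.35*(-3.28)^i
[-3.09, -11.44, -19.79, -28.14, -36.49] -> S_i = -3.09 + -8.35*i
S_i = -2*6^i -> [-2, -12, -72, -432, -2592]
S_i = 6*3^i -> [6, 18, 54, 162, 486]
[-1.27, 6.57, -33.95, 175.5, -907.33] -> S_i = -1.27*(-5.17)^i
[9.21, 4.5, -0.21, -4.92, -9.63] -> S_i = 9.21 + -4.71*i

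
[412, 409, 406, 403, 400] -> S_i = 412 + -3*i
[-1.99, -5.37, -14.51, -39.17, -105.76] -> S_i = -1.99*2.70^i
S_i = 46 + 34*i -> [46, 80, 114, 148, 182]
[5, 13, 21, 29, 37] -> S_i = 5 + 8*i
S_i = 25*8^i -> [25, 200, 1600, 12800, 102400]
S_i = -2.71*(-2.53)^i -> [-2.71, 6.86, -17.35, 43.89, -111.03]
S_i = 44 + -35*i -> [44, 9, -26, -61, -96]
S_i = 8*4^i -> [8, 32, 128, 512, 2048]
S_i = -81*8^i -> [-81, -648, -5184, -41472, -331776]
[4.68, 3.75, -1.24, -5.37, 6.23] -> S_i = Random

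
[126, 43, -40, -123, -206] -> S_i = 126 + -83*i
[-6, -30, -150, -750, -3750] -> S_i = -6*5^i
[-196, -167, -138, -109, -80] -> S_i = -196 + 29*i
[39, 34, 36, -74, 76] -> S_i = Random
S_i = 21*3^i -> [21, 63, 189, 567, 1701]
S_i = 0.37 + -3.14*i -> [0.37, -2.77, -5.91, -9.05, -12.19]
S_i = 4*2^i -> [4, 8, 16, 32, 64]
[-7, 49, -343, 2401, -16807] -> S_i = -7*-7^i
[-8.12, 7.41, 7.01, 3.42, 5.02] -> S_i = Random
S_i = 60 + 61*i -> [60, 121, 182, 243, 304]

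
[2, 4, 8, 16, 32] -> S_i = 2*2^i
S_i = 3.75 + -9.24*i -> [3.75, -5.49, -14.73, -23.97, -33.21]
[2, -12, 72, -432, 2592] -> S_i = 2*-6^i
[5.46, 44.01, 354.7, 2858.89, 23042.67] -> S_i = 5.46*8.06^i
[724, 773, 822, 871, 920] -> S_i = 724 + 49*i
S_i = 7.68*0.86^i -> [7.68, 6.6, 5.68, 4.88, 4.2]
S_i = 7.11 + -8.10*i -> [7.11, -0.99, -9.09, -17.19, -25.29]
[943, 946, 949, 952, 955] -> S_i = 943 + 3*i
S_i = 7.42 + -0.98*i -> [7.42, 6.44, 5.46, 4.48, 3.5]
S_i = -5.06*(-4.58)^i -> [-5.06, 23.17, -106.14, 486.12, -2226.45]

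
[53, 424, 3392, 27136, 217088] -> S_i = 53*8^i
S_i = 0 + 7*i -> [0, 7, 14, 21, 28]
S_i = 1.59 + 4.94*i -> [1.59, 6.53, 11.47, 16.41, 21.35]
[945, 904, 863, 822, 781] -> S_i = 945 + -41*i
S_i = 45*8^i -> [45, 360, 2880, 23040, 184320]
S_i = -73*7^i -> [-73, -511, -3577, -25039, -175273]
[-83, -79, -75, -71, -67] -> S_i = -83 + 4*i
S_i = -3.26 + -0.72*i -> [-3.26, -3.98, -4.7, -5.42, -6.14]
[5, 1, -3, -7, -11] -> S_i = 5 + -4*i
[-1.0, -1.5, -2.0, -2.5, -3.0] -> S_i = -1.00 + -0.50*i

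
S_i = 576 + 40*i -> [576, 616, 656, 696, 736]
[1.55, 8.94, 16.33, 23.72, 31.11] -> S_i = 1.55 + 7.39*i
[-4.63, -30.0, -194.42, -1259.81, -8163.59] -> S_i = -4.63*6.48^i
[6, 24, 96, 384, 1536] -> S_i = 6*4^i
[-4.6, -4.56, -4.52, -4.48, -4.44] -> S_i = -4.60 + 0.04*i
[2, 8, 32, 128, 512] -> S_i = 2*4^i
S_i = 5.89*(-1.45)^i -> [5.89, -8.54, 12.38, -17.96, 26.04]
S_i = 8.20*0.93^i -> [8.2, 7.63, 7.09, 6.6, 6.13]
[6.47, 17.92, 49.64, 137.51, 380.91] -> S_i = 6.47*2.77^i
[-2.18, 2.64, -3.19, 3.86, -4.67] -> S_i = -2.18*(-1.21)^i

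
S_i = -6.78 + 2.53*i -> [-6.78, -4.25, -1.72, 0.81, 3.34]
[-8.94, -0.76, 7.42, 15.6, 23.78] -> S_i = -8.94 + 8.18*i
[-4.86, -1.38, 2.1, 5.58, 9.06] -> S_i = -4.86 + 3.48*i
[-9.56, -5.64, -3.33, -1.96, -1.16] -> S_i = -9.56*0.59^i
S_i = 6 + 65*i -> [6, 71, 136, 201, 266]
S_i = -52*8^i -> [-52, -416, -3328, -26624, -212992]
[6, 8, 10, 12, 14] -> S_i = 6 + 2*i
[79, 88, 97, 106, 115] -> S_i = 79 + 9*i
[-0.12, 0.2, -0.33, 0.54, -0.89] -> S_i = -0.12*(-1.65)^i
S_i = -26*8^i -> [-26, -208, -1664, -13312, -106496]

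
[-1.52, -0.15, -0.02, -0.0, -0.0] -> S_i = -1.52*0.10^i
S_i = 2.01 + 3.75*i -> [2.01, 5.76, 9.51, 13.26, 17.01]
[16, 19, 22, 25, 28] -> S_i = 16 + 3*i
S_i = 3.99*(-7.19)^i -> [3.99, -28.69, 206.27, -1483.06, 10663.22]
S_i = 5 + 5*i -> [5, 10, 15, 20, 25]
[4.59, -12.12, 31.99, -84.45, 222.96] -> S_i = 4.59*(-2.64)^i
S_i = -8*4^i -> [-8, -32, -128, -512, -2048]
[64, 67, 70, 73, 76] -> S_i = 64 + 3*i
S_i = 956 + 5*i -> [956, 961, 966, 971, 976]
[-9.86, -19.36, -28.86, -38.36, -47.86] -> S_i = -9.86 + -9.50*i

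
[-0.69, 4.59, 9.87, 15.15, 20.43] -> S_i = -0.69 + 5.28*i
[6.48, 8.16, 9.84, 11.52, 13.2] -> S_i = 6.48 + 1.68*i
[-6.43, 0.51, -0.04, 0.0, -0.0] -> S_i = -6.43*(-0.08)^i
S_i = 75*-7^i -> [75, -525, 3675, -25725, 180075]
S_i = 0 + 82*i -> [0, 82, 164, 246, 328]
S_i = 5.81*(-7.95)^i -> [5.81, -46.19, 367.21, -2919.29, 23208.37]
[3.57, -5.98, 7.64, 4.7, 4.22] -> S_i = Random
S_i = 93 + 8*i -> [93, 101, 109, 117, 125]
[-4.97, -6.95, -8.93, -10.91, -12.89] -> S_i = -4.97 + -1.98*i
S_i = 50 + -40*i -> [50, 10, -30, -70, -110]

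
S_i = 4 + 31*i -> [4, 35, 66, 97, 128]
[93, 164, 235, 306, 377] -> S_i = 93 + 71*i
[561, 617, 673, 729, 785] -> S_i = 561 + 56*i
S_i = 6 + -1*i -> [6, 5, 4, 3, 2]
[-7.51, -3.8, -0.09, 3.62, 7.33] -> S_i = -7.51 + 3.71*i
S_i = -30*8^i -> [-30, -240, -1920, -15360, -122880]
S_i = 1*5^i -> [1, 5, 25, 125, 625]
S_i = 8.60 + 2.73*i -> [8.6, 11.33, 14.06, 16.79, 19.52]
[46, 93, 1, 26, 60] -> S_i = Random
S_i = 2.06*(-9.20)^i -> [2.06, -18.95, 174.36, -1604.1, 14757.69]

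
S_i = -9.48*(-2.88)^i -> [-9.48, 27.3, -78.63, 226.46, -652.2]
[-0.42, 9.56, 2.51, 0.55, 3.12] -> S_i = Random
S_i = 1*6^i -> [1, 6, 36, 216, 1296]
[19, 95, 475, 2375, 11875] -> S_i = 19*5^i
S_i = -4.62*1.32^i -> [-4.62, -6.1, -8.05, -10.63, -14.03]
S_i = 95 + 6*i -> [95, 101, 107, 113, 119]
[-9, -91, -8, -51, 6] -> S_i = Random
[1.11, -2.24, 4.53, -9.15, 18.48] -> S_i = 1.11*(-2.02)^i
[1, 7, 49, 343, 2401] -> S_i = 1*7^i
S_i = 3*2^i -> [3, 6, 12, 24, 48]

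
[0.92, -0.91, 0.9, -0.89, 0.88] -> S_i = 0.92*(-0.99)^i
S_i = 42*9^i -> [42, 378, 3402, 30618, 275562]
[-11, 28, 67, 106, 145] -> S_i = -11 + 39*i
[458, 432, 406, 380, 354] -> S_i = 458 + -26*i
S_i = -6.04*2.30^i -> [-6.04, -13.89, -31.95, -73.49, -169.02]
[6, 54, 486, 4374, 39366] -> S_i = 6*9^i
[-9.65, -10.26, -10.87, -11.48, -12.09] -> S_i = -9.65 + -0.61*i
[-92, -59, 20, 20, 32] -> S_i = Random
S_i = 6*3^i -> [6, 18, 54, 162, 486]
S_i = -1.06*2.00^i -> [-1.06, -2.12, -4.24, -8.48, -16.96]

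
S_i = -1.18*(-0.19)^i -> [-1.18, 0.22, -0.04, 0.01, -0.0]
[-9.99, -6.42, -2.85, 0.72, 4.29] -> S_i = -9.99 + 3.57*i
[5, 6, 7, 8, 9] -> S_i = 5 + 1*i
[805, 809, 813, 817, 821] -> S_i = 805 + 4*i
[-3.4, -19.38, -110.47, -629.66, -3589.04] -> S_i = -3.40*5.70^i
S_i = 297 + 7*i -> [297, 304, 311, 318, 325]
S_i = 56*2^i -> [56, 112, 224, 448, 896]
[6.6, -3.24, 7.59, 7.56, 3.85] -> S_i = Random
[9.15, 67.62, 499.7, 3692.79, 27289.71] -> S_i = 9.15*7.39^i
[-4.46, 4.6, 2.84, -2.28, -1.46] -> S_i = Random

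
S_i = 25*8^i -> [25, 200, 1600, 12800, 102400]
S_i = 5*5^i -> [5, 25, 125, 625, 3125]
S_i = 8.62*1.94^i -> [8.62, 16.72, 32.44, 62.94, 122.1]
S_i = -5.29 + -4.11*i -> [-5.29, -9.4, -13.51, -17.62, -21.73]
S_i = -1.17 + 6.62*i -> [-1.17, 5.45, 12.07, 18.69, 25.31]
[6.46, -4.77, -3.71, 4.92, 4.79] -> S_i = Random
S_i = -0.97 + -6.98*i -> [-0.97, -7.95, -14.93, -21.91, -28.89]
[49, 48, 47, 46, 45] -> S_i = 49 + -1*i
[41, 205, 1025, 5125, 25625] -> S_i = 41*5^i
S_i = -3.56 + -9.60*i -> [-3.56, -13.16, -22.76, -32.36, -41.96]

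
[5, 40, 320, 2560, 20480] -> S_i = 5*8^i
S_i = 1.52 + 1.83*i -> [1.52, 3.35, 5.18, 7.01, 8.84]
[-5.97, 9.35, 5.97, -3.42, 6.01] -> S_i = Random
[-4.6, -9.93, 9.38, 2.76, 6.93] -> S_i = Random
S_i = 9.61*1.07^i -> [9.61, 10.28, 11.0, 11.77, 12.6]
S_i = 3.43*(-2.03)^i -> [3.43, -6.96, 14.13, -28.69, 58.25]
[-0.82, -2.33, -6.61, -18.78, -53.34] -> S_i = -0.82*2.84^i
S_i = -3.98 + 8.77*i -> [-3.98, 4.79, 13.56, 22.33, 31.1]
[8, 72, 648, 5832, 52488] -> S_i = 8*9^i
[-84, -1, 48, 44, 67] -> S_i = Random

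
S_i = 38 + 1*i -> [38, 39, 40, 41, 42]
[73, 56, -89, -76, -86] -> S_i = Random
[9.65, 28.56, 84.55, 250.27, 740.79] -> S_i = 9.65*2.96^i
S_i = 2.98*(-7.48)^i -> [2.98, -22.29, 166.73, -1247.16, 9328.73]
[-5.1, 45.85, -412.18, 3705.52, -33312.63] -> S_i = -5.10*(-8.99)^i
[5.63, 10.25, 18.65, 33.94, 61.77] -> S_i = 5.63*1.82^i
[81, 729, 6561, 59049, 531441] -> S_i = 81*9^i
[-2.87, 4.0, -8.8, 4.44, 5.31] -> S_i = Random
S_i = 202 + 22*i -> [202, 224, 246, 268, 290]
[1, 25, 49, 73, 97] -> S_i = 1 + 24*i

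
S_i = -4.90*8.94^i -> [-4.9, -43.81, -391.63, -3501.13, -31300.13]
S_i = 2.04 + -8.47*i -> [2.04, -6.43, -14.9, -23.37, -31.84]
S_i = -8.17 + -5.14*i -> [-8.17, -13.31, -18.45, -23.59, -28.73]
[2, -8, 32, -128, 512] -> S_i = 2*-4^i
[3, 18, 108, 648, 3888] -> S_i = 3*6^i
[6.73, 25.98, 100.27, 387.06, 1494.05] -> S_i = 6.73*3.86^i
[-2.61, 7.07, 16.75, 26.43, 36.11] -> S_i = -2.61 + 9.68*i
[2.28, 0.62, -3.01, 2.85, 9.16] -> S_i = Random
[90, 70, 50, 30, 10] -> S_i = 90 + -20*i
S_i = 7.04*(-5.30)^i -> [7.04, -37.31, 197.75, -1048.09, 5554.9]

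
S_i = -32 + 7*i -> [-32, -25, -18, -11, -4]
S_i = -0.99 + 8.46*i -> [-0.99, 7.47, 15.93, 24.39, 32.85]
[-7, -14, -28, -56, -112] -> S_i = -7*2^i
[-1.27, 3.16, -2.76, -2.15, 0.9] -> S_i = Random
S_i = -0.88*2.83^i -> [-0.88, -2.49, -7.05, -19.95, -56.45]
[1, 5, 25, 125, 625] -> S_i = 1*5^i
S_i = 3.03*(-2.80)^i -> [3.03, -8.48, 23.76, -66.51, 186.24]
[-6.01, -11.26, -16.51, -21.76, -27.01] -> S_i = -6.01 + -5.25*i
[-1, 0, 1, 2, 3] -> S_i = -1 + 1*i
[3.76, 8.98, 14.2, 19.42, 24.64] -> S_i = 3.76 + 5.22*i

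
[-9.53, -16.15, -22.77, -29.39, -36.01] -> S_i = -9.53 + -6.62*i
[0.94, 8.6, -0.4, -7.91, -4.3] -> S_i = Random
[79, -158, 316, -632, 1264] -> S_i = 79*-2^i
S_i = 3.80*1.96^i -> [3.8, 7.45, 14.6, 28.61, 56.08]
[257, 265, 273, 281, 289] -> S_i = 257 + 8*i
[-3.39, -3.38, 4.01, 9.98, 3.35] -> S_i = Random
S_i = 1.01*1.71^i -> [1.01, 1.73, 2.95, 5.05, 8.64]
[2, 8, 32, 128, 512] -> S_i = 2*4^i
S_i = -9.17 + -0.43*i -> [-9.17, -9.6, -10.03, -10.46, -10.89]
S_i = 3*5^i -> [3, 15, 75, 375, 1875]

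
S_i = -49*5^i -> [-49, -245, -1225, -6125, -30625]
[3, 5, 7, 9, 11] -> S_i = 3 + 2*i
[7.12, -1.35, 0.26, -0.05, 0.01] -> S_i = 7.12*(-0.19)^i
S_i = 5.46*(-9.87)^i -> [5.46, -53.89, 531.9, -5249.82, 51815.69]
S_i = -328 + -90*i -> [-328, -418, -508, -598, -688]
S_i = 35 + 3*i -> [35, 38, 41, 44, 47]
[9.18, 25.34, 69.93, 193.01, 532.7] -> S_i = 9.18*2.76^i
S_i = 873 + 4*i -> [873, 877, 881, 885, 889]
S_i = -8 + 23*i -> [-8, 15, 38, 61, 84]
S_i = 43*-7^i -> [43, -301, 2107, -14749, 103243]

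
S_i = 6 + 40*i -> [6, 46, 86, 126, 166]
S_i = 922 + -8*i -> [922, 914, 906, 898, 890]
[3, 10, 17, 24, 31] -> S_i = 3 + 7*i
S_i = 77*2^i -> [77, 154, 308, 616, 1232]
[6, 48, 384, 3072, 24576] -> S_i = 6*8^i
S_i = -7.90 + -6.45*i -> [-7.9, -14.35, -20.8, -27.25, -33.7]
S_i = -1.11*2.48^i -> [-1.11, -2.75, -6.83, -16.93, -41.99]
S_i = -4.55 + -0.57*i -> [-4.55, -5.12, -5.69, -6.26, -6.83]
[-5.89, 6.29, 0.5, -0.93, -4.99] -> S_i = Random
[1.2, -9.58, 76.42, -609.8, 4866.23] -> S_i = 1.20*(-7.98)^i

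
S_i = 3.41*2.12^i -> [3.41, 7.23, 15.33, 32.49, 68.88]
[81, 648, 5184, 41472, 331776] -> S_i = 81*8^i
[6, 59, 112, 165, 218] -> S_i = 6 + 53*i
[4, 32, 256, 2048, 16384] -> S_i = 4*8^i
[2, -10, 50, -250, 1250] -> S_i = 2*-5^i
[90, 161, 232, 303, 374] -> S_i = 90 + 71*i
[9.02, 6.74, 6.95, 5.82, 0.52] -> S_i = Random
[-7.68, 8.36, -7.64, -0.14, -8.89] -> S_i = Random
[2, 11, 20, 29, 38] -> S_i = 2 + 9*i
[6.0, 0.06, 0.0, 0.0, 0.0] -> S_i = 6.00*0.01^i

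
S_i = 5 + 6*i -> [5, 11, 17, 23, 29]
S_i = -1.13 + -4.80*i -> [-1.13, -5.93, -10.73, -15.53, -20.33]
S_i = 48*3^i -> [48, 144, 432, 1296, 3888]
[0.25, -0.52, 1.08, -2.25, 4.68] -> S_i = 0.25*(-2.08)^i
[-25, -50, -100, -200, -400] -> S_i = -25*2^i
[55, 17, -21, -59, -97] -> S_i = 55 + -38*i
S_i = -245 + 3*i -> [-245, -242, -239, -236, -233]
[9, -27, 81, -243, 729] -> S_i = 9*-3^i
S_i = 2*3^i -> [2, 6, 18, 54, 162]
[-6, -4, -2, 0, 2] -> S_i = -6 + 2*i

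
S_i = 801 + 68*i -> [801, 869, 937, 1005, 1073]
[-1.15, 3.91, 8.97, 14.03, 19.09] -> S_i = -1.15 + 5.06*i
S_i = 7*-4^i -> [7, -28, 112, -448, 1792]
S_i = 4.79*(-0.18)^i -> [4.79, -0.86, 0.16, -0.03, 0.01]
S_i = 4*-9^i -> [4, -36, 324, -2916, 26244]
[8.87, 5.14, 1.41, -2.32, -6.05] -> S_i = 8.87 + -3.73*i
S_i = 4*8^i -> [4, 32, 256, 2048, 16384]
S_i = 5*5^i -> [5, 25, 125, 625, 3125]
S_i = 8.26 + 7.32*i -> [8.26, 15.58, 22.9, 30.22, 37.54]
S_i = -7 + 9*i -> [-7, 2, 11, 20, 29]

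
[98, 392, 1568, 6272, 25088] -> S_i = 98*4^i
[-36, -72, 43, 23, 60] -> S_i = Random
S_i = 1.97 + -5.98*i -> [1.97, -4.01, -9.99, -15.97, -21.95]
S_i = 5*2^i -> [5, 10, 20, 40, 80]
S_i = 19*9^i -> [19, 171, 1539, 13851, 124659]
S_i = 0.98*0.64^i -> [0.98, 0.63, 0.4, 0.26, 0.16]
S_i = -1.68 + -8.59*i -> [-1.68, -10.27, -18.86, -27.45, -36.04]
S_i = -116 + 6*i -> [-116, -110, -104, -98, -92]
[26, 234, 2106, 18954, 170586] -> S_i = 26*9^i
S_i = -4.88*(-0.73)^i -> [-4.88, 3.56, -2.6, 1.9, -1.39]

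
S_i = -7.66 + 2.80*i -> [-7.66, -4.86, -2.06, 0.74, 3.54]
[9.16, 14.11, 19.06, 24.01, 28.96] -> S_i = 9.16 + 4.95*i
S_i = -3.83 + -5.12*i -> [-3.83, -8.95, -14.07, -19.19, -24.31]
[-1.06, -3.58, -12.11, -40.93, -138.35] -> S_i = -1.06*3.38^i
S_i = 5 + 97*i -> [5, 102, 199, 296, 393]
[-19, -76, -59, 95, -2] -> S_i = Random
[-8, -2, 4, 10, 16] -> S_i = -8 + 6*i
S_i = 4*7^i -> [4, 28, 196, 1372, 9604]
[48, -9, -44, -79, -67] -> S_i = Random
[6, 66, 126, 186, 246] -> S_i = 6 + 60*i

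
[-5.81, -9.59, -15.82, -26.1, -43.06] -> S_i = -5.81*1.65^i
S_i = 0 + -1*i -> [0, -1, -2, -3, -4]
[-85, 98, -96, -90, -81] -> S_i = Random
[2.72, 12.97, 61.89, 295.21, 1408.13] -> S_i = 2.72*4.77^i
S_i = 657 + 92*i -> [657, 749, 841, 933, 1025]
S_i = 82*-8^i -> [82, -656, 5248, -41984, 335872]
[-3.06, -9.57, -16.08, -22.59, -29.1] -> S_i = -3.06 + -6.51*i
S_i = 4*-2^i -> [4, -8, 16, -32, 64]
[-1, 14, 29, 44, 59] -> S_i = -1 + 15*i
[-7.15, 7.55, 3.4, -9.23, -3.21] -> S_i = Random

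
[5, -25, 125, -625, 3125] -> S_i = 5*-5^i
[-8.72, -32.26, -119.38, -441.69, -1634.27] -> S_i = -8.72*3.70^i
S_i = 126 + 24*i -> [126, 150, 174, 198, 222]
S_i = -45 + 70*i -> [-45, 25, 95, 165, 235]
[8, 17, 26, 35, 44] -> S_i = 8 + 9*i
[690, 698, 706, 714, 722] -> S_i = 690 + 8*i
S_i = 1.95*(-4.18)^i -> [1.95, -8.15, 34.07, -142.42, 595.31]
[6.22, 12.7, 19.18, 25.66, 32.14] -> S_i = 6.22 + 6.48*i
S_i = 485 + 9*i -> [485, 494, 503, 512, 521]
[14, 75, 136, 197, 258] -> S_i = 14 + 61*i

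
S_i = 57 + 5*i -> [57, 62, 67, 72, 77]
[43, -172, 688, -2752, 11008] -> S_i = 43*-4^i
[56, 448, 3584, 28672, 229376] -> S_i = 56*8^i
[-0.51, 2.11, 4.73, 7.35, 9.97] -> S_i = -0.51 + 2.62*i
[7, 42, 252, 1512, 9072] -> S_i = 7*6^i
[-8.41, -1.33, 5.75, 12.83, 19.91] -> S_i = -8.41 + 7.08*i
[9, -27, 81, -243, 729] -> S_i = 9*-3^i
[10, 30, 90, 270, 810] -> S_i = 10*3^i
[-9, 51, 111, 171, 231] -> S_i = -9 + 60*i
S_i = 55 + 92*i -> [55, 147, 239, 331, 423]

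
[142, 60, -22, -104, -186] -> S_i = 142 + -82*i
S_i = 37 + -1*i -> [37, 36, 35, 34, 33]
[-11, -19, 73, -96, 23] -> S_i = Random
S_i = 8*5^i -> [8, 40, 200, 1000, 5000]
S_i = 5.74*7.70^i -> [5.74, 44.2, 340.32, 2620.5, 20177.85]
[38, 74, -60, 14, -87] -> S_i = Random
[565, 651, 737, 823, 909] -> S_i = 565 + 86*i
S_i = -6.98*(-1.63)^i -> [-6.98, 11.38, -18.55, 30.23, -49.27]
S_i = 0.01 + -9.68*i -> [0.01, -9.67, -19.35, -29.03, -38.71]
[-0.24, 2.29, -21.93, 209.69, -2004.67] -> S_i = -0.24*(-9.56)^i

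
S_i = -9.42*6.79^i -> [-9.42, -63.96, -434.3, -2948.9, -20023.04]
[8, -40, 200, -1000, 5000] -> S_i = 8*-5^i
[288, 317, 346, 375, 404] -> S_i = 288 + 29*i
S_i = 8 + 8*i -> [8, 16, 24, 32, 40]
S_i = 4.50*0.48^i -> [4.5, 2.16, 1.04, 0.5, 0.24]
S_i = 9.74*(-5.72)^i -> [9.74, -55.71, 318.68, -1822.83, 10426.61]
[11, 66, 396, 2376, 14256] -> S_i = 11*6^i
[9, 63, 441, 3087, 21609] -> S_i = 9*7^i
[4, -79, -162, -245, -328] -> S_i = 4 + -83*i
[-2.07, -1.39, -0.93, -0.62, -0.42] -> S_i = -2.07*0.67^i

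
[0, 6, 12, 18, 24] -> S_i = 0 + 6*i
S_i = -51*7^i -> [-51, -357, -2499, -17493, -122451]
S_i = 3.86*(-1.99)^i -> [3.86, -7.68, 15.29, -30.42, 60.53]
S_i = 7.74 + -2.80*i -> [7.74, 4.94, 2.14, -0.66, -3.46]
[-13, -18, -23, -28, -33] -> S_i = -13 + -5*i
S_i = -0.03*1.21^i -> [-0.03, -0.04, -0.04, -0.05, -0.06]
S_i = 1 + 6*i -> [1, 7, 13, 19, 25]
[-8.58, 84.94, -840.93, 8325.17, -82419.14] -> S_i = -8.58*(-9.90)^i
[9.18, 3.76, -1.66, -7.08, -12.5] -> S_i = 9.18 + -5.42*i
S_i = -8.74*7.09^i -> [-8.74, -61.97, -439.34, -3114.94, -22084.95]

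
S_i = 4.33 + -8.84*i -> [4.33, -4.51, -13.35, -22.19, -31.03]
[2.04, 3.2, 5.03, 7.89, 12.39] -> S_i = 2.04*1.57^i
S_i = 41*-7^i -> [41, -287, 2009, -14063, 98441]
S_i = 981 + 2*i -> [981, 983, 985, 987, 989]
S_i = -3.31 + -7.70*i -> [-3.31, -11.01, -18.71, -26.41, -34.11]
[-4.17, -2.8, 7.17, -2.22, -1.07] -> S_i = Random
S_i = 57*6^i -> [57, 342, 2052, 12312, 73872]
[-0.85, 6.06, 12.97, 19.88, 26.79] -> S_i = -0.85 + 6.91*i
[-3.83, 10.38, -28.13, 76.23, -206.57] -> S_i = -3.83*(-2.71)^i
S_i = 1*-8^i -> [1, -8, 64, -512, 4096]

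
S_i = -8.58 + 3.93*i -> [-8.58, -4.65, -0.72, 3.21, 7.14]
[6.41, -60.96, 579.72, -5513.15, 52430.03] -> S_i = 6.41*(-9.51)^i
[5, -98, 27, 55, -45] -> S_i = Random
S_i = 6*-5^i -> [6, -30, 150, -750, 3750]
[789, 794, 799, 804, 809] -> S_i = 789 + 5*i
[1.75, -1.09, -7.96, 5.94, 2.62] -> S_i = Random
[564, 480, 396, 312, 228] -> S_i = 564 + -84*i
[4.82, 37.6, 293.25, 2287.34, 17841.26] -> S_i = 4.82*7.80^i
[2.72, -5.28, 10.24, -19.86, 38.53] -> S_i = 2.72*(-1.94)^i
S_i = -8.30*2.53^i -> [-8.3, -21.0, -53.13, -134.41, -340.06]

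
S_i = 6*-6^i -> [6, -36, 216, -1296, 7776]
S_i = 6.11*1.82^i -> [6.11, 11.12, 20.24, 36.83, 67.04]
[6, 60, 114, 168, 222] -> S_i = 6 + 54*i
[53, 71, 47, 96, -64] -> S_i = Random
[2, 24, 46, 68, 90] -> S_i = 2 + 22*i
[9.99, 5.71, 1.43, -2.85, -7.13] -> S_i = 9.99 + -4.28*i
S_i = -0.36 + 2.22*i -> [-0.36, 1.86, 4.08, 6.3, 8.52]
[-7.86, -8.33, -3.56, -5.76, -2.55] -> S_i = Random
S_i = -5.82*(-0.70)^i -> [-5.82, 4.07, -2.85, 2.0, -1.4]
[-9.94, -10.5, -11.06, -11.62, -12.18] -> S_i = -9.94 + -0.56*i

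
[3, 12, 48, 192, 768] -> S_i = 3*4^i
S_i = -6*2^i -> [-6, -12, -24, -48, -96]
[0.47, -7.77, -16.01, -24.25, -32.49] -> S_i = 0.47 + -8.24*i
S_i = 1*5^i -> [1, 5, 25, 125, 625]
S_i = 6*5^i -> [6, 30, 150, 750, 3750]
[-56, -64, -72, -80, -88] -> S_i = -56 + -8*i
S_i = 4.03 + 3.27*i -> [4.03, 7.3, 10.57, 13.84, 17.11]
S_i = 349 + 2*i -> [349, 351, 353, 355, 357]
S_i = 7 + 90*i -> [7, 97, 187, 277, 367]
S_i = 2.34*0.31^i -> [2.34, 0.73, 0.22, 0.07, 0.02]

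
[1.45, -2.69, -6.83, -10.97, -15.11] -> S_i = 1.45 + -4.14*i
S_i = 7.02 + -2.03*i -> [7.02, 4.99, 2.96, 0.93, -1.1]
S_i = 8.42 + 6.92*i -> [8.42, 15.34, 22.26, 29.18, 36.1]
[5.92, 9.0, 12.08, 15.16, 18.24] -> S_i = 5.92 + 3.08*i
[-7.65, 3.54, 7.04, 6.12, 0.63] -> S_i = Random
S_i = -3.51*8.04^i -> [-3.51, -28.22, -226.89, -1824.21, -14666.66]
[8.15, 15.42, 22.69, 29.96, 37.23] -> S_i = 8.15 + 7.27*i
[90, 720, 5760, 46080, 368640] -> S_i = 90*8^i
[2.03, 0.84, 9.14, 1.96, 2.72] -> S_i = Random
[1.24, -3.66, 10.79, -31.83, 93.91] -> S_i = 1.24*(-2.95)^i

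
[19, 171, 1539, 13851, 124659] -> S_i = 19*9^i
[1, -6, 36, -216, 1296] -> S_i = 1*-6^i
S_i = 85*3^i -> [85, 255, 765, 2295, 6885]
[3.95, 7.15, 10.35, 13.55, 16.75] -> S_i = 3.95 + 3.20*i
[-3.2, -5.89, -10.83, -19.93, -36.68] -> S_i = -3.20*1.84^i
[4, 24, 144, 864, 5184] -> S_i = 4*6^i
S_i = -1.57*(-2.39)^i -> [-1.57, 3.75, -8.97, 21.43, -51.23]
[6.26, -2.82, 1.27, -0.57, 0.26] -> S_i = 6.26*(-0.45)^i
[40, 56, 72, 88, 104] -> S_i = 40 + 16*i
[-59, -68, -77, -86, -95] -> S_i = -59 + -9*i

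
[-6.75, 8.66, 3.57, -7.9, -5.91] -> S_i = Random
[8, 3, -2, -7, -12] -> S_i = 8 + -5*i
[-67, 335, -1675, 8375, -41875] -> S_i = -67*-5^i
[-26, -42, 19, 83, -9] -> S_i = Random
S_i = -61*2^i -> [-61, -122, -244, -488, -976]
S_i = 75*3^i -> [75, 225, 675, 2025, 6075]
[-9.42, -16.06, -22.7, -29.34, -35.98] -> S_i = -9.42 + -6.64*i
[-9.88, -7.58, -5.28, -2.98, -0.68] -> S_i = -9.88 + 2.30*i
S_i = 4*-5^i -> [4, -20, 100, -500, 2500]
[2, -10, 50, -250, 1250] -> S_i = 2*-5^i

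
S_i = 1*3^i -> [1, 3, 9, 27, 81]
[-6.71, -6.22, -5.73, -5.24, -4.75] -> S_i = -6.71 + 0.49*i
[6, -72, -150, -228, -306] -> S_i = 6 + -78*i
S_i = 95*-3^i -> [95, -285, 855, -2565, 7695]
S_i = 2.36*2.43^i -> [2.36, 5.73, 13.94, 33.86, 82.29]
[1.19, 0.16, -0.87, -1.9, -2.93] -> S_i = 1.19 + -1.03*i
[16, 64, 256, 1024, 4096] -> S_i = 16*4^i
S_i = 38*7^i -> [38, 266, 1862, 13034, 91238]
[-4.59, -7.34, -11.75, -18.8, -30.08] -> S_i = -4.59*1.60^i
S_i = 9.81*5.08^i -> [9.81, 49.83, 253.16, 1286.06, 6533.17]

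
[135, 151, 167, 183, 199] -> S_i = 135 + 16*i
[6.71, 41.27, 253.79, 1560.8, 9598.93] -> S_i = 6.71*6.15^i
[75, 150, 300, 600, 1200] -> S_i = 75*2^i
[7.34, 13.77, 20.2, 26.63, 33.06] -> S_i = 7.34 + 6.43*i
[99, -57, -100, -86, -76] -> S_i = Random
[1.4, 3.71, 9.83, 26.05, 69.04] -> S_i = 1.40*2.65^i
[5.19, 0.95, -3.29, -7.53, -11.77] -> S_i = 5.19 + -4.24*i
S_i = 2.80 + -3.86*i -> [2.8, -1.06, -4.92, -8.78, -12.64]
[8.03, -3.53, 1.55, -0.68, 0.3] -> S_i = 8.03*(-0.44)^i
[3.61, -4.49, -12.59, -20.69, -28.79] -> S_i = 3.61 + -8.10*i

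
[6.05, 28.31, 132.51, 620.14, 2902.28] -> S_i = 6.05*4.68^i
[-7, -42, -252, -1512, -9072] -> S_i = -7*6^i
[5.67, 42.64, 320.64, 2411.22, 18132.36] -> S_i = 5.67*7.52^i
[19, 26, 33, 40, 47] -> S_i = 19 + 7*i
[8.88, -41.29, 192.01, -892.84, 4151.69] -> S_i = 8.88*(-4.65)^i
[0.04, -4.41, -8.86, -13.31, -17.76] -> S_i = 0.04 + -4.45*i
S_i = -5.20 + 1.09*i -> [-5.2, -4.11, -3.02, -1.93, -0.84]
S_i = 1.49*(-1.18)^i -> [1.49, -1.76, 2.07, -2.45, 2.89]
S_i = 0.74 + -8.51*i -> [0.74, -7.77, -16.28, -24.79, -33.3]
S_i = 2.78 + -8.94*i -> [2.78, -6.16, -15.1, -24.04, -32.98]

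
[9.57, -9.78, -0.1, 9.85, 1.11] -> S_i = Random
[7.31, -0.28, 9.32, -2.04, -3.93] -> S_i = Random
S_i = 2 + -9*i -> [2, -7, -16, -25, -34]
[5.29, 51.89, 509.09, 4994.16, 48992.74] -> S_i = 5.29*9.81^i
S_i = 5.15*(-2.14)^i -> [5.15, -11.02, 23.58, -50.47, 108.01]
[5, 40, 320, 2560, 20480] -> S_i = 5*8^i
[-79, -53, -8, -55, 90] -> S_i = Random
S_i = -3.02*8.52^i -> [-3.02, -25.73, -219.22, -1867.78, -15913.49]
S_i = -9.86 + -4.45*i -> [-9.86, -14.31, -18.76, -23.21, -27.66]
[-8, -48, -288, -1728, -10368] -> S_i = -8*6^i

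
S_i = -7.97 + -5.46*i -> [-7.97, -13.43, -18.89, -24.35, -29.81]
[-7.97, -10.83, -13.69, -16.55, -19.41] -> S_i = -7.97 + -2.86*i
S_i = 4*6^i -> [4, 24, 144, 864, 5184]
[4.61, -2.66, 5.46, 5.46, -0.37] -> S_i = Random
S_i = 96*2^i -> [96, 192, 384, 768, 1536]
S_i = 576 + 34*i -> [576, 610, 644, 678, 712]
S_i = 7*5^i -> [7, 35, 175, 875, 4375]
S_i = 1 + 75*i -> [1, 76, 151, 226, 301]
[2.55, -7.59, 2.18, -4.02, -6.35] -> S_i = Random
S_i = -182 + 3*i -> [-182, -179, -176, -173, -170]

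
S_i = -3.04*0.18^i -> [-3.04, -0.55, -0.1, -0.02, -0.0]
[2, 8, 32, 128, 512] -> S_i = 2*4^i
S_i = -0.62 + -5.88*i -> [-0.62, -6.5, -12.38, -18.26, -24.14]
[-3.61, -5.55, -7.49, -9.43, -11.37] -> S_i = -3.61 + -1.94*i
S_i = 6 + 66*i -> [6, 72, 138, 204, 270]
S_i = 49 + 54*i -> [49, 103, 157, 211, 265]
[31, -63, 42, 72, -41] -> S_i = Random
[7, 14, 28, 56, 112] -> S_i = 7*2^i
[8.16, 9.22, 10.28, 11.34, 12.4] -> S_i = 8.16 + 1.06*i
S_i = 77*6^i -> [77, 462, 2772, 16632, 99792]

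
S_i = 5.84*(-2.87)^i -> [5.84, -16.76, 48.1, -138.06, 396.22]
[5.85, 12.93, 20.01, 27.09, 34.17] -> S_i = 5.85 + 7.08*i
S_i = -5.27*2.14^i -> [-5.27, -11.28, -24.13, -51.65, -110.53]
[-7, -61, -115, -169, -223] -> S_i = -7 + -54*i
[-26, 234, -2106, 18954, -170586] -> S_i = -26*-9^i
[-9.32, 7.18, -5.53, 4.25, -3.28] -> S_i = -9.32*(-0.77)^i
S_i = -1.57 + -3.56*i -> [-1.57, -5.13, -8.69, -12.25, -15.81]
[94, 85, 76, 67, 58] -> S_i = 94 + -9*i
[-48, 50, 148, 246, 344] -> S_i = -48 + 98*i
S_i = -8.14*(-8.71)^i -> [-8.14, 70.9, -617.53, 5378.72, -46848.64]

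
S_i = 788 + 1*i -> [788, 789, 790, 791, 792]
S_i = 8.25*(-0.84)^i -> [8.25, -6.93, 5.82, -4.89, 4.11]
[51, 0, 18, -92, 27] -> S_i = Random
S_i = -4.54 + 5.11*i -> [-4.54, 0.57, 5.68, 10.79, 15.9]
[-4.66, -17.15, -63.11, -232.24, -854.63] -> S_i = -4.66*3.68^i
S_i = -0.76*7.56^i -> [-0.76, -5.75, -43.44, -328.38, -2482.57]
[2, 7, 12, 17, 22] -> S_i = 2 + 5*i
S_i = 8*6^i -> [8, 48, 288, 1728, 10368]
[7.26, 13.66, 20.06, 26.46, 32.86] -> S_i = 7.26 + 6.40*i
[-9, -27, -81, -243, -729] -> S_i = -9*3^i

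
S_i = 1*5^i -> [1, 5, 25, 125, 625]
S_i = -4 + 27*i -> [-4, 23, 50, 77, 104]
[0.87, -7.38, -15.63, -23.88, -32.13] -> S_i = 0.87 + -8.25*i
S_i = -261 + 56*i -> [-261, -205, -149, -93, -37]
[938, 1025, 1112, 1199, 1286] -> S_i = 938 + 87*i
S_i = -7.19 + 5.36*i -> [-7.19, -1.83, 3.53, 8.89, 14.25]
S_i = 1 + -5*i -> [1, -4, -9, -14, -19]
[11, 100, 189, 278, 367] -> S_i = 11 + 89*i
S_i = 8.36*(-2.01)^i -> [8.36, -16.8, 33.78, -67.89, 136.46]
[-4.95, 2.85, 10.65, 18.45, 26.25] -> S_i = -4.95 + 7.80*i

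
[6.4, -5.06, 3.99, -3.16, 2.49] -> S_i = 6.40*(-0.79)^i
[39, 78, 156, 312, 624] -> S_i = 39*2^i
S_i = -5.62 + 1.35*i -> [-5.62, -4.27, -2.92, -1.57, -0.22]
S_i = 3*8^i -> [3, 24, 192, 1536, 12288]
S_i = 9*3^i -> [9, 27, 81, 243, 729]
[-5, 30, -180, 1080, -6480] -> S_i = -5*-6^i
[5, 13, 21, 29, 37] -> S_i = 5 + 8*i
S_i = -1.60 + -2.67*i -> [-1.6, -4.27, -6.94, -9.61, -12.28]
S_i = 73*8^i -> [73, 584, 4672, 37376, 299008]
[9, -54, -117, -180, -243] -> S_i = 9 + -63*i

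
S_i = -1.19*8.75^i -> [-1.19, -10.41, -91.11, -797.21, -6975.56]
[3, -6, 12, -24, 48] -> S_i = 3*-2^i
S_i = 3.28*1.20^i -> [3.28, 3.94, 4.72, 5.67, 6.8]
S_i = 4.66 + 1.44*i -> [4.66, 6.1, 7.54, 8.98, 10.42]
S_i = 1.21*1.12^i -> [1.21, 1.36, 1.52, 1.7, 1.9]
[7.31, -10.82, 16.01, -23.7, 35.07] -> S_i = 7.31*(-1.48)^i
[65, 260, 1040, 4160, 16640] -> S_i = 65*4^i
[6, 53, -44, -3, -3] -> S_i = Random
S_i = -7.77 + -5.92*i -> [-7.77, -13.69, -19.61, -25.53, -31.45]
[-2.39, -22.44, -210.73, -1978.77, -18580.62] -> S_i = -2.39*9.39^i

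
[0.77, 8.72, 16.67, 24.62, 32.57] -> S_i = 0.77 + 7.95*i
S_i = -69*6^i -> [-69, -414, -2484, -14904, -89424]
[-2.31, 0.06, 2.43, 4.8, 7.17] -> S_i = -2.31 + 2.37*i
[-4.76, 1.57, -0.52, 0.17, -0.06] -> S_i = -4.76*(-0.33)^i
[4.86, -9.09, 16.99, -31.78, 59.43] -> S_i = 4.86*(-1.87)^i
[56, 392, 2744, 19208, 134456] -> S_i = 56*7^i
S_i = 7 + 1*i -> [7, 8, 9, 10, 11]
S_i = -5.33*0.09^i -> [-5.33, -0.48, -0.04, -0.0, -0.0]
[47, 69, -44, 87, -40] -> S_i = Random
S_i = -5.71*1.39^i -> [-5.71, -7.94, -11.03, -15.33, -21.32]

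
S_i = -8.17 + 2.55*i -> [-8.17, -5.62, -3.07, -0.52, 2.03]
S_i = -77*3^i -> [-77, -231, -693, -2079, -6237]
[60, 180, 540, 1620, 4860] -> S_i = 60*3^i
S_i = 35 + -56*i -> [35, -21, -77, -133, -189]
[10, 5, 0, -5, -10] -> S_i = 10 + -5*i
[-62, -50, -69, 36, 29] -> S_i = Random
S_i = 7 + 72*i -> [7, 79, 151, 223, 295]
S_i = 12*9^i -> [12, 108, 972, 8748, 78732]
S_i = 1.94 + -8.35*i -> [1.94, -6.41, -14.76, -23.11, -31.46]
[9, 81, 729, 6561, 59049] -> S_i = 9*9^i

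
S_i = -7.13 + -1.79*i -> [-7.13, -8.92, -10.71, -12.5, -14.29]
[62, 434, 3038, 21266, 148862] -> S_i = 62*7^i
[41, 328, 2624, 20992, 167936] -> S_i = 41*8^i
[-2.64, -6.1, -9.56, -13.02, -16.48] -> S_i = -2.64 + -3.46*i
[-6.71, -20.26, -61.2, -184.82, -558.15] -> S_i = -6.71*3.02^i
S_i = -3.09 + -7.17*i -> [-3.09, -10.26, -17.43, -24.6, -31.77]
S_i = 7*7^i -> [7, 49, 343, 2401, 16807]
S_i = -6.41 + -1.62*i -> [-6.41, -8.03, -9.65, -11.27, -12.89]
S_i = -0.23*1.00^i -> [-0.23, -0.23, -0.23, -0.23, -0.23]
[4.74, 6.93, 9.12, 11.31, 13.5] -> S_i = 4.74 + 2.19*i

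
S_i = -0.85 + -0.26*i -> [-0.85, -1.11, -1.37, -1.63, -1.89]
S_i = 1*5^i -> [1, 5, 25, 125, 625]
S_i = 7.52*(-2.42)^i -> [7.52, -18.2, 44.04, -106.58, 257.92]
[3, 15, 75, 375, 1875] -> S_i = 3*5^i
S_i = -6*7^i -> [-6, -42, -294, -2058, -14406]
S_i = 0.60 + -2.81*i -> [0.6, -2.21, -5.02, -7.83, -10.64]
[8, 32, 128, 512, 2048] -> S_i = 8*4^i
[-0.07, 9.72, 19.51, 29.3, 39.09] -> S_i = -0.07 + 9.79*i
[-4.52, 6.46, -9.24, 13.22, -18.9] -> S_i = -4.52*(-1.43)^i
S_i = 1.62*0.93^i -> [1.62, 1.51, 1.4, 1.3, 1.21]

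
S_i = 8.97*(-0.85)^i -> [8.97, -7.62, 6.48, -5.51, 4.68]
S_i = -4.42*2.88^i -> [-4.42, -12.73, -36.66, -105.58, -304.08]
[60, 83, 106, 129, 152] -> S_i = 60 + 23*i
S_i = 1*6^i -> [1, 6, 36, 216, 1296]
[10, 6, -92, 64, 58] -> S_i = Random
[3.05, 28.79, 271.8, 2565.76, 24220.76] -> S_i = 3.05*9.44^i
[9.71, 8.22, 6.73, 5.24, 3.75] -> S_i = 9.71 + -1.49*i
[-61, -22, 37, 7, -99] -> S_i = Random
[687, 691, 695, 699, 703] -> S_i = 687 + 4*i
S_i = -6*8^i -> [-6, -48, -384, -3072, -24576]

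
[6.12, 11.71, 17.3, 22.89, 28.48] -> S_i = 6.12 + 5.59*i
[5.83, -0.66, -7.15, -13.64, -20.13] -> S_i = 5.83 + -6.49*i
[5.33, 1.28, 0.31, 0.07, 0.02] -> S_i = 5.33*0.24^i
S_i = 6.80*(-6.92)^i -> [6.8, -47.06, 325.63, -2253.34, 15593.13]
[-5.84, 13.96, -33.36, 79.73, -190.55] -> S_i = -5.84*(-2.39)^i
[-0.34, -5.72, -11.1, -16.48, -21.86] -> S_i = -0.34 + -5.38*i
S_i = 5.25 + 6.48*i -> [5.25, 11.73, 18.21, 24.69, 31.17]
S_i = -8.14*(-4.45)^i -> [-8.14, 36.22, -161.19, 717.31, -3192.01]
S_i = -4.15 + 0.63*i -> [-4.15, -3.52, -2.89, -2.26, -1.63]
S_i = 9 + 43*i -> [9, 52, 95, 138, 181]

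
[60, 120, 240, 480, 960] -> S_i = 60*2^i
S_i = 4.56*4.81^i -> [4.56, 21.93, 105.5, 507.46, 2440.87]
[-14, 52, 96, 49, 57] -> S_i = Random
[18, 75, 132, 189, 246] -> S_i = 18 + 57*i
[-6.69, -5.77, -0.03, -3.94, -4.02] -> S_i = Random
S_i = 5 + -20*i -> [5, -15, -35, -55, -75]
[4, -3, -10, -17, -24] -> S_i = 4 + -7*i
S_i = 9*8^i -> [9, 72, 576, 4608, 36864]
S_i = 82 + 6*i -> [82, 88, 94, 100, 106]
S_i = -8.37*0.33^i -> [-8.37, -2.76, -0.91, -0.3, -0.1]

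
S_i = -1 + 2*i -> [-1, 1, 3, 5, 7]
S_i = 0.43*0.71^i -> [0.43, 0.31, 0.22, 0.15, 0.11]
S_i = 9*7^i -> [9, 63, 441, 3087, 21609]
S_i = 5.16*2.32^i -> [5.16, 11.97, 27.77, 64.43, 149.49]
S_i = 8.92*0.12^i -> [8.92, 1.07, 0.13, 0.02, 0.0]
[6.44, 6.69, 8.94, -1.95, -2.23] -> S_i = Random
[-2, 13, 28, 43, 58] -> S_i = -2 + 15*i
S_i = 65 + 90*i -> [65, 155, 245, 335, 425]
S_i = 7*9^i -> [7, 63, 567, 5103, 45927]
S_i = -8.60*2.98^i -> [-8.6, -25.63, -76.37, -227.59, -678.21]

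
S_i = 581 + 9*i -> [581, 590, 599, 608, 617]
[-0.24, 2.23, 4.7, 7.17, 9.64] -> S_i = -0.24 + 2.47*i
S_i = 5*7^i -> [5, 35, 245, 1715, 12005]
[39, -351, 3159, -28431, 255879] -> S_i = 39*-9^i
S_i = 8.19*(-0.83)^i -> [8.19, -6.8, 5.64, -4.68, 3.89]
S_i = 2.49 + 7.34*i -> [2.49, 9.83, 17.17, 24.51, 31.85]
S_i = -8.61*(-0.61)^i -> [-8.61, 5.25, -3.2, 1.95, -1.19]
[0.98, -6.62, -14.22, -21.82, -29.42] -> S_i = 0.98 + -7.60*i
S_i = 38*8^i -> [38, 304, 2432, 19456, 155648]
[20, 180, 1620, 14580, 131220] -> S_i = 20*9^i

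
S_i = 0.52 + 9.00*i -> [0.52, 9.52, 18.52, 27.52, 36.52]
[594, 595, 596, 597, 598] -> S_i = 594 + 1*i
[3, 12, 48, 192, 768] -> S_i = 3*4^i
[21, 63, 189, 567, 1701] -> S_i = 21*3^i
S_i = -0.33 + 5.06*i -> [-0.33, 4.73, 9.79, 14.85, 19.91]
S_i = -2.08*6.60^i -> [-2.08, -13.73, -90.6, -597.99, -3946.75]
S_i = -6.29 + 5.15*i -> [-6.29, -1.14, 4.01, 9.16, 14.31]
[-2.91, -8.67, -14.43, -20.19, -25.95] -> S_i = -2.91 + -5.76*i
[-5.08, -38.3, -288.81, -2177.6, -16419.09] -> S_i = -5.08*7.54^i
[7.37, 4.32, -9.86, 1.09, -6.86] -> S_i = Random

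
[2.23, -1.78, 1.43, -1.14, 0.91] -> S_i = 2.23*(-0.80)^i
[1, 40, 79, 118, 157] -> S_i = 1 + 39*i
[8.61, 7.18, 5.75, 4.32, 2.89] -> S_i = 8.61 + -1.43*i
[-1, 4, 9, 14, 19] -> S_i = -1 + 5*i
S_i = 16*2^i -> [16, 32, 64, 128, 256]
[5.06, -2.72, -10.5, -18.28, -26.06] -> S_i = 5.06 + -7.78*i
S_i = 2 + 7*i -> [2, 9, 16, 23, 30]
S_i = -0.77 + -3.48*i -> [-0.77, -4.25, -7.73, -11.21, -14.69]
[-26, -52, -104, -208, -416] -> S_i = -26*2^i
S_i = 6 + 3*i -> [6, 9, 12, 15, 18]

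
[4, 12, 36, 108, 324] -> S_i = 4*3^i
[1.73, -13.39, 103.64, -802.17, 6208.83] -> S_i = 1.73*(-7.74)^i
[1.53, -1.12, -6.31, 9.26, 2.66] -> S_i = Random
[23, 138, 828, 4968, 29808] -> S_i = 23*6^i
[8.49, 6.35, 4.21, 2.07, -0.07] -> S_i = 8.49 + -2.14*i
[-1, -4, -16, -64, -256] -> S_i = -1*4^i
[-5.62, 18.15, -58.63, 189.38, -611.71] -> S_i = -5.62*(-3.23)^i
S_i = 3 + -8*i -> [3, -5, -13, -21, -29]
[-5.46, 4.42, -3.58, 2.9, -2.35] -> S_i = -5.46*(-0.81)^i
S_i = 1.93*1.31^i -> [1.93, 2.53, 3.31, 4.34, 5.68]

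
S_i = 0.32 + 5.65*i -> [0.32, 5.97, 11.62, 17.27, 22.92]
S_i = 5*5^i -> [5, 25, 125, 625, 3125]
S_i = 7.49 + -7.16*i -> [7.49, 0.33, -6.83, -13.99, -21.15]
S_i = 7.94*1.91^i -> [7.94, 15.17, 28.97, 55.32, 105.67]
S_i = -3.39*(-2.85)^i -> [-3.39, 9.66, -27.54, 78.48, -223.66]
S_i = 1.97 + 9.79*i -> [1.97, 11.76, 21.55, 31.34, 41.13]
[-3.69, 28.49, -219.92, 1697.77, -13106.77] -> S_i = -3.69*(-7.72)^i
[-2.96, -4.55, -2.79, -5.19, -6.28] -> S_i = Random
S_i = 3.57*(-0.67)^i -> [3.57, -2.39, 1.6, -1.07, 0.72]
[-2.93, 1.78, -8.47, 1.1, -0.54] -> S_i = Random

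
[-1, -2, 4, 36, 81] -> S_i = Random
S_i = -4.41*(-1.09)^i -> [-4.41, 4.81, -5.24, 5.71, -6.23]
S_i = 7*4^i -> [7, 28, 112, 448, 1792]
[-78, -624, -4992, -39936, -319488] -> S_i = -78*8^i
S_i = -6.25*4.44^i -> [-6.25, -27.75, -123.21, -547.05, -2428.91]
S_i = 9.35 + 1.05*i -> [9.35, 10.4, 11.45, 12.5, 13.55]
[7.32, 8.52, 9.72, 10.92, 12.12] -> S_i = 7.32 + 1.20*i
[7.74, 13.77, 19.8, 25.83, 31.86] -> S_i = 7.74 + 6.03*i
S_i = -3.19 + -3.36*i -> [-3.19, -6.55, -9.91, -13.27, -16.63]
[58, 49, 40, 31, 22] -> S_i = 58 + -9*i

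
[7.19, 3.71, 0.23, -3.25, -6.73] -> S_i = 7.19 + -3.48*i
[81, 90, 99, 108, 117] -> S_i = 81 + 9*i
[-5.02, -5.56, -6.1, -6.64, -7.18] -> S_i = -5.02 + -0.54*i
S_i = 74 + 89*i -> [74, 163, 252, 341, 430]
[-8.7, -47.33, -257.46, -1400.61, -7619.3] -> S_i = -8.70*5.44^i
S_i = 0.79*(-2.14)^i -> [0.79, -1.69, 3.62, -7.74, 16.57]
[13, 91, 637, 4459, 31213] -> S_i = 13*7^i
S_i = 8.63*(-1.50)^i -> [8.63, -12.94, 19.42, -29.13, 43.69]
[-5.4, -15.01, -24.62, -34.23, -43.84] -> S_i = -5.40 + -9.61*i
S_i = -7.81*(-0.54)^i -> [-7.81, 4.22, -2.28, 1.23, -0.66]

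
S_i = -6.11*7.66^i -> [-6.11, -46.8, -358.51, -2746.17, -21035.67]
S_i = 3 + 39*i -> [3, 42, 81, 120, 159]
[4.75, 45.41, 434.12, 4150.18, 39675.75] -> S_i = 4.75*9.56^i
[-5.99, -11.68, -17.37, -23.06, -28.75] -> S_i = -5.99 + -5.69*i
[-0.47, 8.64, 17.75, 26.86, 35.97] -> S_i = -0.47 + 9.11*i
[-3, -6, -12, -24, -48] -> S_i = -3*2^i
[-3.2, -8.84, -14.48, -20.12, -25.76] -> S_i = -3.20 + -5.64*i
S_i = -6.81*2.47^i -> [-6.81, -16.82, -41.55, -102.62, -253.47]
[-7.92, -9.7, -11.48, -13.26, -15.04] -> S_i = -7.92 + -1.78*i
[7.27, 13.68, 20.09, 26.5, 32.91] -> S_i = 7.27 + 6.41*i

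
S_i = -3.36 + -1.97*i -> [-3.36, -5.33, -7.3, -9.27, -11.24]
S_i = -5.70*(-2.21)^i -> [-5.7, 12.6, -27.84, 61.53, -135.97]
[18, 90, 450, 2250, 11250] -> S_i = 18*5^i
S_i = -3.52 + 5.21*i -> [-3.52, 1.69, 6.9, 12.11, 17.32]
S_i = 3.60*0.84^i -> [3.6, 3.02, 2.54, 2.13, 1.79]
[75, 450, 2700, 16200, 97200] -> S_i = 75*6^i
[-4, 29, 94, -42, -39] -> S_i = Random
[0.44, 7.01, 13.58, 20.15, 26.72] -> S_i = 0.44 + 6.57*i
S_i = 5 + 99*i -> [5, 104, 203, 302, 401]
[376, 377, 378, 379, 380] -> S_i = 376 + 1*i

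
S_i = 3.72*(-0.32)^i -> [3.72, -1.19, 0.38, -0.12, 0.04]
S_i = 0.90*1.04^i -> [0.9, 0.94, 0.97, 1.01, 1.05]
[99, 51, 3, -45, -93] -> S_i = 99 + -48*i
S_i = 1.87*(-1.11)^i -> [1.87, -2.08, 2.3, -2.56, 2.84]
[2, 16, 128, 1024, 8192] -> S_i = 2*8^i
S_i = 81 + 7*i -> [81, 88, 95, 102, 109]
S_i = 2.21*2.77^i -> [2.21, 6.12, 16.96, 46.97, 130.11]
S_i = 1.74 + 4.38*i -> [1.74, 6.12, 10.5, 14.88, 19.26]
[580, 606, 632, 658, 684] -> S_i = 580 + 26*i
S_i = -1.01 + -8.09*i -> [-1.01, -9.1, -17.19, -25.28, -33.37]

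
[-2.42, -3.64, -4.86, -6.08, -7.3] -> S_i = -2.42 + -1.22*i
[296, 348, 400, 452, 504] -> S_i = 296 + 52*i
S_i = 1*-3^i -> [1, -3, 9, -27, 81]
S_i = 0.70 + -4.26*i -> [0.7, -3.56, -7.82, -12.08, -16.34]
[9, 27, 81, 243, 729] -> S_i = 9*3^i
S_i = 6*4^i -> [6, 24, 96, 384, 1536]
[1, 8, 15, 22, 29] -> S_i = 1 + 7*i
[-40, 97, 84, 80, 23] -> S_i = Random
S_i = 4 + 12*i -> [4, 16, 28, 40, 52]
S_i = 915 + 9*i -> [915, 924, 933, 942, 951]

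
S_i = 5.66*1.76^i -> [5.66, 9.96, 17.53, 30.86, 54.31]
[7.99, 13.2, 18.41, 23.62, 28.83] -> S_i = 7.99 + 5.21*i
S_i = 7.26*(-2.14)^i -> [7.26, -15.54, 33.25, -71.15, 152.26]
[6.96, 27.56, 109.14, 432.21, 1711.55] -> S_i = 6.96*3.96^i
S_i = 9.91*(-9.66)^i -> [9.91, -95.73, 924.76, -8933.16, 86294.31]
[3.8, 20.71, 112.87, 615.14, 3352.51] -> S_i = 3.80*5.45^i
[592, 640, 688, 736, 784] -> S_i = 592 + 48*i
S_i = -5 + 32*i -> [-5, 27, 59, 91, 123]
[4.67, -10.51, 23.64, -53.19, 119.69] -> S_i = 4.67*(-2.25)^i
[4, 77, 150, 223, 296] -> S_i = 4 + 73*i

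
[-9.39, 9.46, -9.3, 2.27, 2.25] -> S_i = Random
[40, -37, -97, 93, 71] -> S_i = Random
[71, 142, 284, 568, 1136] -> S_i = 71*2^i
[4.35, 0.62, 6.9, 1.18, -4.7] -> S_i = Random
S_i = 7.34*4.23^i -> [7.34, 31.05, 131.33, 555.54, 2349.94]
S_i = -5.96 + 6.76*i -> [-5.96, 0.8, 7.56, 14.32, 21.08]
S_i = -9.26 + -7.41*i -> [-9.26, -16.67, -24.08, -31.49, -38.9]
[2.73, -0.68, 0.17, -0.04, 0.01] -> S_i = 2.73*(-0.25)^i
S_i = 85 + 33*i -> [85, 118, 151, 184, 217]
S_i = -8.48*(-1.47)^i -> [-8.48, 12.47, -18.32, 26.94, -39.6]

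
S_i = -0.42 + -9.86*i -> [-0.42, -10.28, -20.14, -30.0, -39.86]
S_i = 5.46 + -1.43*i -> [5.46, 4.03, 2.6, 1.17, -0.26]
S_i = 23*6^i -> [23, 138, 828, 4968, 29808]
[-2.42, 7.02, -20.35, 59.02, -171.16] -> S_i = -2.42*(-2.90)^i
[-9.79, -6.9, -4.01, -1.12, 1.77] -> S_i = -9.79 + 2.89*i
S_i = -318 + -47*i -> [-318, -365, -412, -459, -506]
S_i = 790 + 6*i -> [790, 796, 802, 808, 814]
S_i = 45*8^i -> [45, 360, 2880, 23040, 184320]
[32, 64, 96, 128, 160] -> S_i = 32 + 32*i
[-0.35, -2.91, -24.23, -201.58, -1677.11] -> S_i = -0.35*8.32^i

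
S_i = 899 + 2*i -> [899, 901, 903, 905, 907]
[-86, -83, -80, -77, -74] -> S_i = -86 + 3*i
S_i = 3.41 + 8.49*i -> [3.41, 11.9, 20.39, 28.88, 37.37]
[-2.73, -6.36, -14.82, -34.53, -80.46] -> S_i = -2.73*2.33^i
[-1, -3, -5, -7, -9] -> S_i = -1 + -2*i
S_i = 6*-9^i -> [6, -54, 486, -4374, 39366]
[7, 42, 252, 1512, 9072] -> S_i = 7*6^i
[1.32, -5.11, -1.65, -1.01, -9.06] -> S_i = Random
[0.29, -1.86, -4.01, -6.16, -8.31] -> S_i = 0.29 + -2.15*i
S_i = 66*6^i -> [66, 396, 2376, 14256, 85536]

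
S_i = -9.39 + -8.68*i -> [-9.39, -18.07, -26.75, -35.43, -44.11]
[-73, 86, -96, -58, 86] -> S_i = Random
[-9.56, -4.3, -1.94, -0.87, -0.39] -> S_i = -9.56*0.45^i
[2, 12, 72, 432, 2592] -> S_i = 2*6^i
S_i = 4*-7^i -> [4, -28, 196, -1372, 9604]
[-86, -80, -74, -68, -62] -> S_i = -86 + 6*i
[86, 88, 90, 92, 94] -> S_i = 86 + 2*i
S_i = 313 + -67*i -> [313, 246, 179, 112, 45]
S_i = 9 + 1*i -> [9, 10, 11, 12, 13]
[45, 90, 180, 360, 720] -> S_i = 45*2^i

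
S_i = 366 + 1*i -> [366, 367, 368, 369, 370]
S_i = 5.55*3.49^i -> [5.55, 19.37, 67.6, 235.92, 823.37]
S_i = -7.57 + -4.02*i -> [-7.57, -11.59, -15.61, -19.63, -23.65]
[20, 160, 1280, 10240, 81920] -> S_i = 20*8^i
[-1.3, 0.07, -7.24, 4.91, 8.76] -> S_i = Random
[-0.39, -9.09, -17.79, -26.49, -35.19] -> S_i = -0.39 + -8.70*i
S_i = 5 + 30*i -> [5, 35, 65, 95, 125]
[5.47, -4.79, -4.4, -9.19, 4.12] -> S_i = Random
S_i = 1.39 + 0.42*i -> [1.39, 1.81, 2.23, 2.65, 3.07]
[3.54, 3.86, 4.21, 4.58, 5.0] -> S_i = 3.54*1.09^i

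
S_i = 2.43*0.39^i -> [2.43, 0.95, 0.37, 0.14, 0.06]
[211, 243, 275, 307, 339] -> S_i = 211 + 32*i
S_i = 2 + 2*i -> [2, 4, 6, 8, 10]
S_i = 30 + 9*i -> [30, 39, 48, 57, 66]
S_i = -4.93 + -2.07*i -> [-4.93, -7.0, -9.07, -11.14, -13.21]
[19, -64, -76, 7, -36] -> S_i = Random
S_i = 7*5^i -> [7, 35, 175, 875, 4375]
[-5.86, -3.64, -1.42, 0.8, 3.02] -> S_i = -5.86 + 2.22*i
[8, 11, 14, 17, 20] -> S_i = 8 + 3*i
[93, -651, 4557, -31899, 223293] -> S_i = 93*-7^i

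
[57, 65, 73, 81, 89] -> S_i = 57 + 8*i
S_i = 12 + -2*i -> [12, 10, 8, 6, 4]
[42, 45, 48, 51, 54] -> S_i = 42 + 3*i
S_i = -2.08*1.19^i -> [-2.08, -2.48, -2.95, -3.51, -4.17]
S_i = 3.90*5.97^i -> [3.9, 23.28, 139.0, 829.83, 4954.07]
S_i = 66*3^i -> [66, 198, 594, 1782, 5346]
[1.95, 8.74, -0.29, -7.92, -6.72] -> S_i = Random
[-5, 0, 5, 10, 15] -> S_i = -5 + 5*i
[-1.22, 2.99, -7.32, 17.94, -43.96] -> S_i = -1.22*(-2.45)^i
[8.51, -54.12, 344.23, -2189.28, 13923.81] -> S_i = 8.51*(-6.36)^i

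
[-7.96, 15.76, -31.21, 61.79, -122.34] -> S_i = -7.96*(-1.98)^i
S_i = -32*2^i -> [-32, -64, -128, -256, -512]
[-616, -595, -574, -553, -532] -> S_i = -616 + 21*i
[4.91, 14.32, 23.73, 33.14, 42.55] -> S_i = 4.91 + 9.41*i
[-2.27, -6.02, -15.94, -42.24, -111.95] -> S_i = -2.27*2.65^i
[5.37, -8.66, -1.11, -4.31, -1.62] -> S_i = Random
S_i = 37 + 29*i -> [37, 66, 95, 124, 153]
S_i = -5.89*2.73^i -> [-5.89, -16.08, -43.9, -119.84, -327.16]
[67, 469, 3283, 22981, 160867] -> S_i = 67*7^i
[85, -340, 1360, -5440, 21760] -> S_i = 85*-4^i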